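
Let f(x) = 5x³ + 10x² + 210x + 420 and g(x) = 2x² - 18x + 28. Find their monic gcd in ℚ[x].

Apply the Euclidean algorithm:
  5x³ + 10x² + 210x + 420 = ((5/2)x + 55/2)(2x² - 18x + 28) + (635x - 350)
  2x² - 18x + 28 = ((2/635)x - 2146/80645)(635x - 350) + (301392/16129)
  635x - 350 = ((10241915/301392)x - 403225/21528)(301392/16129) + (0)
The last nonzero remainder is the constant 301392/16129, so the polynomials are coprime and gcd = 1.

1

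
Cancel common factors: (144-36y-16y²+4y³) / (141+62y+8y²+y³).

Euclidean algorithm in ℚ[y]:
  4y³-16y²-36y+144 = (4)(y³+8y²+62y+141) + (-48y²-284y-420)
  y³+8y²+62y+141 = (-(1/48)y-25/576)(-48y²-284y-420) + ((5893/144)y+5893/48)
  -48y²-284y-420 = (-(6912/5893)y-20160/5893)((5893/144)y+5893/48) + (0)
Last nonzero remainder: (5893/144)y+5893/48. Dividing through by 5893/144 gives the monic gcd y+3.
Cancel y+3 from numerator and denominator to get the reduced form.

(48-28y+4y²)/(47+5y+y²)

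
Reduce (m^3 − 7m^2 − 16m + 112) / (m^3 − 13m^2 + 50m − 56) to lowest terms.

(m + 4)/(m − 2)

Euclidean algorithm in ℚ[m]:
  m^3 − 7m^2 − 16m + 112 = (m^3 − 13m^2 + 50m − 56) + (6m^2 − 66m + 168)
  m^3 − 13m^2 + 50m − 56 = ((1/6)m − 1/3)(6m^2 − 66m + 168) + (0)
Last nonzero remainder: 6m^2 − 66m + 168. Dividing through by 6 gives the monic gcd m^2 − 11m + 28.
Cancel m^2 − 11m + 28 from numerator and denominator to get the reduced form.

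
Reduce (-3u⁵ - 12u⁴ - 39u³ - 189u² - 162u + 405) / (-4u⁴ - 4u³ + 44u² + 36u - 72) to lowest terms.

Euclidean algorithm in ℚ[u]:
  -3u⁵ - 12u⁴ - 39u³ - 189u² - 162u + 405 = ((3/4)u + 9/4)(-4u⁴ - 4u³ + 44u² + 36u - 72) + (-63u³ - 315u² - 189u + 567)
  -4u⁴ - 4u³ + 44u² + 36u - 72 = ((4/63)u - 16/63)(-63u³ - 315u² - 189u + 567) + (-24u² - 48u + 72)
  -63u³ - 315u² - 189u + 567 = ((21/8)u + 63/8)(-24u² - 48u + 72) + (0)
Last nonzero remainder: -24u² - 48u + 72. Dividing through by -24 gives the monic gcd u² + 2u - 3.
Cancel u² + 2u - 3 from numerator and denominator to get the reduced form.

(3u³ + 6u² + 36u + 135)/(4u² - 4u - 24)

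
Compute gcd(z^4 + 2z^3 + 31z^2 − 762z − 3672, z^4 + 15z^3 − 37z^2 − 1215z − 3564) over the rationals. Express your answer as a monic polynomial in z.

Apply the Euclidean algorithm:
  z^4 + 2z^3 + 31z^2 − 762z − 3672 = (z^4 + 15z^3 − 37z^2 − 1215z − 3564) + (−13z^3 + 68z^2 + 453z − 108)
  z^4 + 15z^3 − 37z^2 − 1215z − 3564 = (−(1/13)z − 263/169)(−13z^3 + 68z^2 + 453z − 108) + ((17520/169)z^2 − (87600/169)z − 630720/169)
  −13z^3 + 68z^2 + 453z − 108 = (−(2197/17520)z + 169/5840)((17520/169)z^2 − (87600/169)z − 630720/169) + (0)
Last nonzero remainder: (17520/169)z^2 − (87600/169)z − 630720/169. Dividing through by 17520/169 gives the monic gcd z^2 − 5z − 36.

z^2 − 5z − 36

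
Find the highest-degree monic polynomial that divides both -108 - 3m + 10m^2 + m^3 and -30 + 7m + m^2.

-3 + m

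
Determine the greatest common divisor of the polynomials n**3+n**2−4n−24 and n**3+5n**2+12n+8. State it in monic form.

Euclidean algorithm in ℚ[n]:
  n**3+n**2−4n−24 = (n**3+5n**2+12n+8) + (−4n**2−16n−32)
  n**3+5n**2+12n+8 = (−(1/4)n−1/4)(−4n**2−16n−32) + (0)
Last nonzero remainder: −4n**2−16n−32. Dividing through by −4 gives the monic gcd n**2+4n+8.

n**2+4n+8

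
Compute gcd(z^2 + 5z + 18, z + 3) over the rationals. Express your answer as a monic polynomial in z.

1

By polynomial division,
  z^2 + 5z + 18 = (z + 2)(z + 3) + (12)
  z + 3 = ((1/12)z + 1/4)(12) + (0)
The last nonzero remainder is the constant 12, so the polynomials are coprime and gcd = 1.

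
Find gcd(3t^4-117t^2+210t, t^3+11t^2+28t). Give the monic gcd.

By polynomial division,
  3t^4-117t^2+210t = (3t-33)(t^3+11t^2+28t) + (162t^2+1134t)
  t^3+11t^2+28t = ((1/162)t+2/81)(162t^2+1134t) + (0)
Last nonzero remainder: 162t^2+1134t. Dividing through by 162 gives the monic gcd t^2+7t.

t^2+7t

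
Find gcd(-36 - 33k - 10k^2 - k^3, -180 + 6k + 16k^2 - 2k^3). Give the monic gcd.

3 + k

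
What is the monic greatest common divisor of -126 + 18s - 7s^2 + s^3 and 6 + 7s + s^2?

By polynomial division,
  s^3 - 7s^2 + 18s - 126 = (s - 14)(s^2 + 7s + 6) + (110s - 42)
  s^2 + 7s + 6 = ((1/110)s + 203/3025)(110s - 42) + (26676/3025)
  110s - 42 = ((166375/13338)s - 21175/4446)(26676/3025) + (0)
The last nonzero remainder is the constant 26676/3025, so the polynomials are coprime and gcd = 1.

1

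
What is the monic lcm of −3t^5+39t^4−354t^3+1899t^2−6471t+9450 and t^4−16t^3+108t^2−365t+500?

t^7−22t^6+255t^5−1955t^4+10214t^3−35223t^2+71490t−63000

By polynomial division,
  −3t^5+39t^4−354t^3+1899t^2−6471t+9450 = (−3t−9)(t^4−16t^3+108t^2−365t+500) + (−174t^3+1776t^2−8256t+13950)
  t^4−16t^3+108t^2−365t+500 = (−(1/174)t+28/841)(−174t^3+1776t^2−8256t+13950) + ((1196/841)t^2−(8372/841)t+29900/841)
  −174t^3+1776t^2−8256t+13950 = (−(73167/598)t+234639/598)((1196/841)t^2−(8372/841)t+29900/841) + (0)
Last nonzero remainder: (1196/841)t^2−(8372/841)t+29900/841. Dividing through by 1196/841 gives the monic gcd t^2−7t+25.
Then lcm(f, g) = f·g / gcd(f, g); expanding and making the result monic gives the answer.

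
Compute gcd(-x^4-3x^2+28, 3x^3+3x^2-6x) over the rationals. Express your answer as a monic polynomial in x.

x+2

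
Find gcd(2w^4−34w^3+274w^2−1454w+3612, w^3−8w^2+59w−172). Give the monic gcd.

w^2−4w+43

By polynomial division,
  2w^4−34w^3+274w^2−1454w+3612 = (2w−18)(w^3−8w^2+59w−172) + (12w^2−48w+516)
  w^3−8w^2+59w−172 = ((1/12)w−1/3)(12w^2−48w+516) + (0)
Last nonzero remainder: 12w^2−48w+516. Dividing through by 12 gives the monic gcd w^2−4w+43.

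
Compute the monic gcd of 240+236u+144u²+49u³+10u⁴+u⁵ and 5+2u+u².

Apply the Euclidean algorithm:
  u⁵+10u⁴+49u³+144u²+236u+240 = (u³+8u²+28u+48)(u²+2u+5) + (0)
The last nonzero remainder u²+2u+5 is already monic.

5+2u+u²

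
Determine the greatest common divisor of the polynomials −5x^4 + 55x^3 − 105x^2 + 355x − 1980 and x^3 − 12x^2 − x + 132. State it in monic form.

x − 4

By polynomial division,
  −5x^4 + 55x^3 − 105x^2 + 355x − 1980 = (−5x − 5)(x^3 − 12x^2 − x + 132) + (−170x^2 + 1010x − 1320)
  x^3 − 12x^2 − x + 132 = (−(1/170)x + 103/2890)(−170x^2 + 1010x − 1320) + (−(12936/289)x + 51744/289)
  −170x^2 + 1010x − 1320 = ((24565/6468)x − 1445/196)(−(12936/289)x + 51744/289) + (0)
Last nonzero remainder: −(12936/289)x + 51744/289. Dividing through by −12936/289 gives the monic gcd x − 4.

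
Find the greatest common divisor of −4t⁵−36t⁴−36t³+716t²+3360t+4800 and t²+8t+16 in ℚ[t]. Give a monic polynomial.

t²+8t+16

By polynomial division,
  −4t⁵−36t⁴−36t³+716t²+3360t+4800 = (−4t³−4t²+60t+300)(t²+8t+16) + (0)
The last nonzero remainder t²+8t+16 is already monic.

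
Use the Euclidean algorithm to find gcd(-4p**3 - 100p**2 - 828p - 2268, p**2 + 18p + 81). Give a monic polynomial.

p**2 + 18p + 81

Euclidean algorithm in ℚ[p]:
  -4p**3 - 100p**2 - 828p - 2268 = (-4p - 28)(p**2 + 18p + 81) + (0)
The last nonzero remainder p**2 + 18p + 81 is already monic.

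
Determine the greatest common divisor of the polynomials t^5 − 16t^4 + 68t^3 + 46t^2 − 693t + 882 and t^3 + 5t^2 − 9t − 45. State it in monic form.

t^2 − 9

Apply the Euclidean algorithm:
  t^5 − 16t^4 + 68t^3 + 46t^2 − 693t + 882 = (t^2 − 21t + 182)(t^3 + 5t^2 − 9t − 45) + (−1008t^2 + 9072)
  t^3 + 5t^2 − 9t − 45 = (−(1/1008)t − 5/1008)(−1008t^2 + 9072) + (0)
Last nonzero remainder: −1008t^2 + 9072. Dividing through by −1008 gives the monic gcd t^2 − 9.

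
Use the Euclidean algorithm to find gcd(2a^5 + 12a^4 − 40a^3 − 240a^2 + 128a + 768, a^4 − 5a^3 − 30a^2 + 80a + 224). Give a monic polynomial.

Apply the Euclidean algorithm:
  2a^5 + 12a^4 − 40a^3 − 240a^2 + 128a + 768 = (2a + 22)(a^4 − 5a^3 − 30a^2 + 80a + 224) + (130a^3 + 260a^2 − 2080a − 4160)
  a^4 − 5a^3 − 30a^2 + 80a + 224 = ((1/130)a − 7/130)(130a^3 + 260a^2 − 2080a − 4160) + (0)
Last nonzero remainder: 130a^3 + 260a^2 − 2080a − 4160. Dividing through by 130 gives the monic gcd a^3 + 2a^2 − 16a − 32.

a^3 + 2a^2 − 16a − 32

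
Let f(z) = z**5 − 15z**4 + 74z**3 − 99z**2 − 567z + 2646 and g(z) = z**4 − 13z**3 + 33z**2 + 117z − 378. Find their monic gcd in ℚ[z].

Repeated division with remainder:
  z**5 − 15z**4 + 74z**3 − 99z**2 − 567z + 2646 = (z − 2)(z**4 − 13z**3 + 33z**2 + 117z − 378) + (15z**3 − 150z**2 + 45z + 1890)
  z**4 − 13z**3 + 33z**2 + 117z − 378 = ((1/15)z − 1/5)(15z**3 − 150z**2 + 45z + 1890) + (0)
Last nonzero remainder: 15z**3 − 150z**2 + 45z + 1890. Dividing through by 15 gives the monic gcd z**3 − 10z**2 + 3z + 126.

z**3 − 10z**2 + 3z + 126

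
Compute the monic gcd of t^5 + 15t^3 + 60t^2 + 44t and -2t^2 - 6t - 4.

By polynomial division,
  t^5 + 15t^3 + 60t^2 + 44t = (-(1/2)t^3 + (3/2)t^2 - 11t)(-2t^2 - 6t - 4) + (0)
Last nonzero remainder: -2t^2 - 6t - 4. Dividing through by -2 gives the monic gcd t^2 + 3t + 2.

t^2 + 3t + 2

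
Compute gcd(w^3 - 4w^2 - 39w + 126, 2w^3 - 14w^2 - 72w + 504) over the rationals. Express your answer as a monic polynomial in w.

Repeated division with remainder:
  w^3 - 4w^2 - 39w + 126 = (1/2)(2w^3 - 14w^2 - 72w + 504) + (3w^2 - 3w - 126)
  2w^3 - 14w^2 - 72w + 504 = ((2/3)w - 4)(3w^2 - 3w - 126) + (0)
Last nonzero remainder: 3w^2 - 3w - 126. Dividing through by 3 gives the monic gcd w^2 - w - 42.

w^2 - w - 42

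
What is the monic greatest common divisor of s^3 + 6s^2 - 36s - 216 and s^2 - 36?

s^2 - 36

Repeated division with remainder:
  s^3 + 6s^2 - 36s - 216 = (s + 6)(s^2 - 36) + (0)
The last nonzero remainder s^2 - 36 is already monic.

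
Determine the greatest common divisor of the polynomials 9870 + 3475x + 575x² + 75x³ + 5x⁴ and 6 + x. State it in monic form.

Apply the Euclidean algorithm:
  5x⁴ + 75x³ + 575x² + 3475x + 9870 = (5x³ + 45x² + 305x + 1645)(x + 6) + (0)
The last nonzero remainder x + 6 is already monic.

6 + x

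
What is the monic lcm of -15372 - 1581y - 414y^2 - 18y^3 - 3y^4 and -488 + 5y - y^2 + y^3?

Euclidean algorithm in ℚ[y]:
  -3y^4 - 18y^3 - 414y^2 - 1581y - 15372 = (-3y - 21)(y^3 - y^2 + 5y - 488) + (-420y^2 - 2940y - 25620)
  y^3 - y^2 + 5y - 488 = (-(1/420)y + 2/105)(-420y^2 - 2940y - 25620) + (0)
Last nonzero remainder: -420y^2 - 2940y - 25620. Dividing through by -420 gives the monic gcd y^2 + 7y + 61.
Then lcm(f, g) = f·g / gcd(f, g); expanding and making the result monic gives the answer.

-40992 + 908y - 577y^2 + 90y^3 - 2y^4 + y^5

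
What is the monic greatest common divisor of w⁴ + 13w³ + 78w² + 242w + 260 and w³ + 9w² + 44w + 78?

w² + 6w + 26

Euclidean algorithm in ℚ[w]:
  w⁴ + 13w³ + 78w² + 242w + 260 = (w + 4)(w³ + 9w² + 44w + 78) + (-2w² - 12w - 52)
  w³ + 9w² + 44w + 78 = (-(1/2)w - 3/2)(-2w² - 12w - 52) + (0)
Last nonzero remainder: -2w² - 12w - 52. Dividing through by -2 gives the monic gcd w² + 6w + 26.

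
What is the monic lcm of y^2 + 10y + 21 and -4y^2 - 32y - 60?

y^3 + 15y^2 + 71y + 105

Repeated division with remainder:
  y^2 + 10y + 21 = (-1/4)(-4y^2 - 32y - 60) + (2y + 6)
  -4y^2 - 32y - 60 = (-2y - 10)(2y + 6) + (0)
Last nonzero remainder: 2y + 6. Dividing through by 2 gives the monic gcd y + 3.
Then lcm(f, g) = f·g / gcd(f, g); expanding and making the result monic gives the answer.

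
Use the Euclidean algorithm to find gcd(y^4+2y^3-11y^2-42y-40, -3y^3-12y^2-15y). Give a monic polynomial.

y^2+4y+5

Euclidean algorithm in ℚ[y]:
  y^4+2y^3-11y^2-42y-40 = (-(1/3)y+2/3)(-3y^3-12y^2-15y) + (-8y^2-32y-40)
  -3y^3-12y^2-15y = ((3/8)y)(-8y^2-32y-40) + (0)
Last nonzero remainder: -8y^2-32y-40. Dividing through by -8 gives the monic gcd y^2+4y+5.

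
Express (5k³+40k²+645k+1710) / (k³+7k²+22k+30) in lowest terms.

(5k²+25k+570)/(k²+4k+10)

By polynomial division,
  5k³+40k²+645k+1710 = (5)(k³+7k²+22k+30) + (5k²+535k+1560)
  k³+7k²+22k+30 = ((1/5)k-20)(5k²+535k+1560) + (10410k+31230)
  5k²+535k+1560 = ((1/2082)k+52/1041)(10410k+31230) + (0)
Last nonzero remainder: 10410k+31230. Dividing through by 10410 gives the monic gcd k+3.
Cancel k+3 from numerator and denominator to get the reduced form.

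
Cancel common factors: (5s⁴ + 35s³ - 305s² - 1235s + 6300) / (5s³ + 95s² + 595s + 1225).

Euclidean algorithm in ℚ[s]:
  5s⁴ + 35s³ - 305s² - 1235s + 6300 = (s - 12)(5s³ + 95s² + 595s + 1225) + (240s² + 4680s + 21000)
  5s³ + 95s² + 595s + 1225 = ((1/48)s - 1/96)(240s² + 4680s + 21000) + ((825/4)s + 5775/4)
  240s² + 4680s + 21000 = ((64/55)s + 160/11)((825/4)s + 5775/4) + (0)
Last nonzero remainder: (825/4)s + 5775/4. Dividing through by 825/4 gives the monic gcd s + 7.
Cancel s + 7 from numerator and denominator to get the reduced form.

(s³ - 61s + 180)/(s² + 12s + 35)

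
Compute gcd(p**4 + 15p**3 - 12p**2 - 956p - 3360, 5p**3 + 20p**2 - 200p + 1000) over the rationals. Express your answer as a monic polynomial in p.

Apply the Euclidean algorithm:
  p**4 + 15p**3 - 12p**2 - 956p - 3360 = ((1/5)p + 11/5)(5p**3 + 20p**2 - 200p + 1000) + (-16p**2 - 716p - 5560)
  5p**3 + 20p**2 - 200p + 1000 = (-(5/16)p + 815/64)(-16p**2 - 716p - 5560) + ((114885/16)p + 574425/8)
  -16p**2 - 716p - 5560 = (-(256/114885)p - 8896/114885)((114885/16)p + 574425/8) + (0)
Last nonzero remainder: (114885/16)p + 574425/8. Dividing through by 114885/16 gives the monic gcd p + 10.

p + 10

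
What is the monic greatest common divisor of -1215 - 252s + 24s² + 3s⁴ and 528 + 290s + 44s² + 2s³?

3 + s

Repeated division with remainder:
  3s⁴ + 24s² - 252s - 1215 = ((3/2)s - 33)(2s³ + 44s² + 290s + 528) + (1041s² + 8526s + 16209)
  2s³ + 44s² + 290s + 528 = ((2/1041)s + 9584/361227)(1041s² + 8526s + 16209) + ((3931200/120409)s + 11793600/120409)
  1041s² + 8526s + 16209 = ((41781923/1310400)s + 216856609/1310400)((3931200/120409)s + 11793600/120409) + (0)
Last nonzero remainder: (3931200/120409)s + 11793600/120409. Dividing through by 3931200/120409 gives the monic gcd s + 3.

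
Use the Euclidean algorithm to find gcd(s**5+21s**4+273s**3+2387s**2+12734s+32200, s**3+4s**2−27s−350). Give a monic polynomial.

By polynomial division,
  s**5+21s**4+273s**3+2387s**2+12734s+32200 = (s**2+17s+232)(s**3+4s**2−27s−350) + (2268s**2+24948s+113400)
  s**3+4s**2−27s−350 = ((1/2268)s−1/324)(2268s**2+24948s+113400) + (0)
Last nonzero remainder: 2268s**2+24948s+113400. Dividing through by 2268 gives the monic gcd s**2+11s+50.

s**2+11s+50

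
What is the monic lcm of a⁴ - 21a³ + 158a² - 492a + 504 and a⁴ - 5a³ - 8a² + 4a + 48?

a⁶ - 18a⁵ + 99a⁴ - 102a³ - 340a² - 456a + 2016

Apply the Euclidean algorithm:
  a⁴ - 21a³ + 158a² - 492a + 504 = (a⁴ - 5a³ - 8a² + 4a + 48) + (-16a³ + 166a² - 496a + 456)
  a⁴ - 5a³ - 8a² + 4a + 48 = (-(1/16)a - 43/128)(-16a³ + 166a² - 496a + 456) + ((1073/64)a² - (1073/8)a + 3219/16)
  -16a³ + 166a² - 496a + 456 = (-(1024/1073)a + 2432/1073)((1073/64)a² - (1073/8)a + 3219/16) + (0)
Last nonzero remainder: (1073/64)a² - (1073/8)a + 3219/16. Dividing through by 1073/64 gives the monic gcd a² - 8a + 12.
Then lcm(f, g) = f·g / gcd(f, g); expanding and making the result monic gives the answer.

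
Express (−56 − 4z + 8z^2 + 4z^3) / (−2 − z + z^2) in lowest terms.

(28 + 16z + 4z^2)/(1 + z)

Apply the Euclidean algorithm:
  4z^3 + 8z^2 − 4z − 56 = (4z + 12)(z^2 − z − 2) + (16z − 32)
  z^2 − z − 2 = ((1/16)z + 1/16)(16z − 32) + (0)
Last nonzero remainder: 16z − 32. Dividing through by 16 gives the monic gcd z − 2.
Cancel z − 2 from numerator and denominator to get the reduced form.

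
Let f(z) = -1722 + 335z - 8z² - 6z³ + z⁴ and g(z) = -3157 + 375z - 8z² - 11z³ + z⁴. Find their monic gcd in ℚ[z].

By polynomial division,
  z⁴ - 6z³ - 8z² + 335z - 1722 = (z⁴ - 11z³ - 8z² + 375z - 3157) + (5z³ - 40z + 1435)
  z⁴ - 11z³ - 8z² + 375z - 3157 = ((1/5)z - 11/5)(5z³ - 40z + 1435) + (0)
Last nonzero remainder: 5z³ - 40z + 1435. Dividing through by 5 gives the monic gcd z³ - 8z + 287.

287 - 8z + z³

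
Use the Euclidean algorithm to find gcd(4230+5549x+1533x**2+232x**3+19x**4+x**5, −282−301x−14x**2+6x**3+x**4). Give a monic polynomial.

Apply the Euclidean algorithm:
  x**5+19x**4+232x**3+1533x**2+5549x+4230 = (x+13)(x**4+6x**3−14x**2−301x−282) + (168x**3+2016x**2+9744x+7896)
  x**4+6x**3−14x**2−301x−282 = ((1/168)x−1/28)(168x**3+2016x**2+9744x+7896) + (0)
Last nonzero remainder: 168x**3+2016x**2+9744x+7896. Dividing through by 168 gives the monic gcd x**3+12x**2+58x+47.

47+58x+12x**2+x**3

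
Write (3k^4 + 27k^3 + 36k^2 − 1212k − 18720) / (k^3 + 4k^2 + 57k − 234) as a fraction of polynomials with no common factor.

(3k^2 + 6k − 240)/(k − 3)

By polynomial division,
  3k^4 + 27k^3 + 36k^2 − 1212k − 18720 = (3k + 15)(k^3 + 4k^2 + 57k − 234) + (−195k^2 − 1365k − 15210)
  k^3 + 4k^2 + 57k − 234 = (−(1/195)k + 1/65)(−195k^2 − 1365k − 15210) + (0)
Last nonzero remainder: −195k^2 − 1365k − 15210. Dividing through by −195 gives the monic gcd k^2 + 7k + 78.
Cancel k^2 + 7k + 78 from numerator and denominator to get the reduced form.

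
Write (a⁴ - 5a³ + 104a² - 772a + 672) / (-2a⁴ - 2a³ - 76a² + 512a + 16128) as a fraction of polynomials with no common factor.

Euclidean algorithm in ℚ[a]:
  a⁴ - 5a³ + 104a² - 772a + 672 = (-1/2)(-2a⁴ - 2a³ - 76a² + 512a + 16128) + (-6a³ + 66a² - 516a + 8736)
  -2a⁴ - 2a³ - 76a² + 512a + 16128 = ((1/3)a + 4)(-6a³ + 66a² - 516a + 8736) + (-168a² - 336a - 18816)
  -6a³ + 66a² - 516a + 8736 = ((1/28)a - 13/28)(-168a² - 336a - 18816) + (0)
Last nonzero remainder: -168a² - 336a - 18816. Dividing through by -168 gives the monic gcd a² + 2a + 112.
Cancel a² + 2a + 112 from numerator and denominator to get the reduced form.

(-a² + 7a - 6)/(2a² - 2a - 144)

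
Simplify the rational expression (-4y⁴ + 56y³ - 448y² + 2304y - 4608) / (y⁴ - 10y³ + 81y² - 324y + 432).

(-4y² + 40y - 96)/(y² - 6y + 9)

Repeated division with remainder:
  -4y⁴ + 56y³ - 448y² + 2304y - 4608 = (-4)(y⁴ - 10y³ + 81y² - 324y + 432) + (16y³ - 124y² + 1008y - 2880)
  y⁴ - 10y³ + 81y² - 324y + 432 = ((1/16)y - 9/64)(16y³ - 124y² + 1008y - 2880) + ((9/16)y² - (9/4)y + 27)
  16y³ - 124y² + 1008y - 2880 = ((256/9)y - 320/3)((9/16)y² - (9/4)y + 27) + (0)
Last nonzero remainder: (9/16)y² - (9/4)y + 27. Dividing through by 9/16 gives the monic gcd y² - 4y + 48.
Cancel y² - 4y + 48 from numerator and denominator to get the reduced form.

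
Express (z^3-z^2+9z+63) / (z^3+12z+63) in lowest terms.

Apply the Euclidean algorithm:
  z^3-z^2+9z+63 = (z^3+12z+63) + (-z^2-3z)
  z^3+12z+63 = (-z+3)(-z^2-3z) + (21z+63)
  -z^2-3z = (-(1/21)z)(21z+63) + (0)
Last nonzero remainder: 21z+63. Dividing through by 21 gives the monic gcd z+3.
Cancel z+3 from numerator and denominator to get the reduced form.

(z^2-4z+21)/(z^2-3z+21)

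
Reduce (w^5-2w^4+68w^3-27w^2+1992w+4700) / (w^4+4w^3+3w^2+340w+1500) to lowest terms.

(w^3+5w^2+53w+94)/(w^2+11w+30)

Apply the Euclidean algorithm:
  w^5-2w^4+68w^3-27w^2+1992w+4700 = (w-6)(w^4+4w^3+3w^2+340w+1500) + (89w^3-349w^2+2532w+13700)
  w^4+4w^3+3w^2+340w+1500 = ((1/89)w+705/7921)(89w^3-349w^2+2532w+13700) + ((44460/7921)w^2-(311220/7921)w+2223000/7921)
  89w^3-349w^2+2532w+13700 = ((704969/44460)w+1085177/22230)((44460/7921)w^2-(311220/7921)w+2223000/7921) + (0)
Last nonzero remainder: (44460/7921)w^2-(311220/7921)w+2223000/7921. Dividing through by 44460/7921 gives the monic gcd w^2-7w+50.
Cancel w^2-7w+50 from numerator and denominator to get the reduced form.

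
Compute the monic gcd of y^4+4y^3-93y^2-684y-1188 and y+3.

y+3

Apply the Euclidean algorithm:
  y^4+4y^3-93y^2-684y-1188 = (y^3+y^2-96y-396)(y+3) + (0)
The last nonzero remainder y+3 is already monic.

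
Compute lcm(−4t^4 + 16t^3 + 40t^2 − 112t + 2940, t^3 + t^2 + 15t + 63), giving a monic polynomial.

t^5 − t^4 − 22t^3 − 2t^2 − 651t − 2205

Euclidean algorithm in ℚ[t]:
  −4t^4 + 16t^3 + 40t^2 − 112t + 2940 = (−4t + 20)(t^3 + t^2 + 15t + 63) + (80t^2 − 160t + 1680)
  t^3 + t^2 + 15t + 63 = ((1/80)t + 3/80)(80t^2 − 160t + 1680) + (0)
Last nonzero remainder: 80t^2 − 160t + 1680. Dividing through by 80 gives the monic gcd t^2 − 2t + 21.
Then lcm(f, g) = f·g / gcd(f, g); expanding and making the result monic gives the answer.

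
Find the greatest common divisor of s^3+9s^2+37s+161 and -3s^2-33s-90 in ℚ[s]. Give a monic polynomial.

By polynomial division,
  s^3+9s^2+37s+161 = (-(1/3)s+2/3)(-3s^2-33s-90) + (29s+221)
  -3s^2-33s-90 = (-(3/29)s-294/841)(29s+221) + (-10716/841)
  29s+221 = (-(24389/10716)s-185861/10716)(-10716/841) + (0)
The last nonzero remainder is the constant -10716/841, so the polynomials are coprime and gcd = 1.

1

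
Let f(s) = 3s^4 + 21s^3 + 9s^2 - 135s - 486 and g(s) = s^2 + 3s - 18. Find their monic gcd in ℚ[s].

s^2 + 3s - 18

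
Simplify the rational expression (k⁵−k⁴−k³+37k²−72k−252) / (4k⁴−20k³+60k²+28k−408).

(k³+5k+42)/(4k²−16k+68)

By polynomial division,
  k⁵−k⁴−k³+37k²−72k−252 = ((1/4)k+1)(4k⁴−20k³+60k²+28k−408) + (4k³−30k²+2k+156)
  4k⁴−20k³+60k²+28k−408 = (k+5/2)(4k³−30k²+2k+156) + (133k²−133k−798)
  4k³−30k²+2k+156 = ((4/133)k−26/133)(133k²−133k−798) + (0)
Last nonzero remainder: 133k²−133k−798. Dividing through by 133 gives the monic gcd k²−k−6.
Cancel k²−k−6 from numerator and denominator to get the reduced form.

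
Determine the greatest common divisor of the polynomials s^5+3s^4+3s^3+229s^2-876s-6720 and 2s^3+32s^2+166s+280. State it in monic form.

Apply the Euclidean algorithm:
  s^5+3s^4+3s^3+229s^2-876s-6720 = ((1/2)s^2-(13/2)s+64)(2s^3+32s^2+166s+280) + (-880s^2-9680s-24640)
  2s^3+32s^2+166s+280 = (-(1/440)s-1/88)(-880s^2-9680s-24640) + (0)
Last nonzero remainder: -880s^2-9680s-24640. Dividing through by -880 gives the monic gcd s^2+11s+28.

s^2+11s+28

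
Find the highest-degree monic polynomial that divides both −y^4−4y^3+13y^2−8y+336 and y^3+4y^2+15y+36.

Apply the Euclidean algorithm:
  −y^4−4y^3+13y^2−8y+336 = (−y)(y^3+4y^2+15y+36) + (28y^2+28y+336)
  y^3+4y^2+15y+36 = ((1/28)y+3/28)(28y^2+28y+336) + (0)
Last nonzero remainder: 28y^2+28y+336. Dividing through by 28 gives the monic gcd y^2+y+12.

y^2+y+12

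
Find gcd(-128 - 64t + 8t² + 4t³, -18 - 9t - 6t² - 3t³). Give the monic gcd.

2 + t

Euclidean algorithm in ℚ[t]:
  4t³ + 8t² - 64t - 128 = (-4/3)(-3t³ - 6t² - 9t - 18) + (-76t - 152)
  -3t³ - 6t² - 9t - 18 = ((3/76)t² + 9/76)(-76t - 152) + (0)
Last nonzero remainder: -76t - 152. Dividing through by -76 gives the monic gcd t + 2.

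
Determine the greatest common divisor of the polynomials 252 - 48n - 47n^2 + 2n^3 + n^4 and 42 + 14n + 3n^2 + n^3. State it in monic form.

Euclidean algorithm in ℚ[n]:
  n^4 + 2n^3 - 47n^2 - 48n + 252 = (n - 1)(n^3 + 3n^2 + 14n + 42) + (-58n^2 - 76n + 294)
  n^3 + 3n^2 + 14n + 42 = (-(1/58)n - 49/1682)(-58n^2 - 76n + 294) + ((14175/841)n + 42525/841)
  -58n^2 - 76n + 294 = (-(48778/14175)n + 11774/2025)((14175/841)n + 42525/841) + (0)
Last nonzero remainder: (14175/841)n + 42525/841. Dividing through by 14175/841 gives the monic gcd n + 3.

3 + n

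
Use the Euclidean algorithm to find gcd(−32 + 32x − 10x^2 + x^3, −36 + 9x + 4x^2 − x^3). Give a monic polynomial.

Euclidean algorithm in ℚ[x]:
  x^3 − 10x^2 + 32x − 32 = (−1)(−x^3 + 4x^2 + 9x − 36) + (−6x^2 + 41x − 68)
  −x^3 + 4x^2 + 9x − 36 = ((1/6)x + 17/36)(−6x^2 + 41x − 68) + ((35/36)x − 35/9)
  −6x^2 + 41x − 68 = (−(216/35)x + 612/35)((35/36)x − 35/9) + (0)
Last nonzero remainder: (35/36)x − 35/9. Dividing through by 35/36 gives the monic gcd x − 4.

−4 + x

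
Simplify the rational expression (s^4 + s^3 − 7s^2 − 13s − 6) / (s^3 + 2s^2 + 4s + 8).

Apply the Euclidean algorithm:
  s^4 + s^3 − 7s^2 − 13s − 6 = (s − 1)(s^3 + 2s^2 + 4s + 8) + (−9s^2 − 17s + 2)
  s^3 + 2s^2 + 4s + 8 = (−(1/9)s − 1/81)(−9s^2 − 17s + 2) + ((325/81)s + 650/81)
  −9s^2 − 17s + 2 = (−(729/325)s + 81/325)((325/81)s + 650/81) + (0)
Last nonzero remainder: (325/81)s + 650/81. Dividing through by 325/81 gives the monic gcd s + 2.
Cancel s + 2 from numerator and denominator to get the reduced form.

(s^3 − s^2 − 5s − 3)/(s^2 + 4)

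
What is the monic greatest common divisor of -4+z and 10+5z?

1

Apply the Euclidean algorithm:
  z-4 = (1/5)(5z+10) + (-6)
  5z+10 = (-(5/6)z-5/3)(-6) + (0)
The last nonzero remainder is the constant -6, so the polynomials are coprime and gcd = 1.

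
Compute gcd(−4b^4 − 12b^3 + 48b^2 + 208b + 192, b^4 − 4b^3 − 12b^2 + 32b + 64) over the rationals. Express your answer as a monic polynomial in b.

b^3 − 12b − 16

Apply the Euclidean algorithm:
  −4b^4 − 12b^3 + 48b^2 + 208b + 192 = (−4)(b^4 − 4b^3 − 12b^2 + 32b + 64) + (−28b^3 + 336b + 448)
  b^4 − 4b^3 − 12b^2 + 32b + 64 = (−(1/28)b + 1/7)(−28b^3 + 336b + 448) + (0)
Last nonzero remainder: −28b^3 + 336b + 448. Dividing through by −28 gives the monic gcd b^3 − 12b − 16.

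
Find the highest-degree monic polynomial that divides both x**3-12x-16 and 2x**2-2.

1

Repeated division with remainder:
  x**3-12x-16 = ((1/2)x)(2x**2-2) + (-11x-16)
  2x**2-2 = (-(2/11)x+32/121)(-11x-16) + (270/121)
  -11x-16 = (-(1331/270)x-968/135)(270/121) + (0)
The last nonzero remainder is the constant 270/121, so the polynomials are coprime and gcd = 1.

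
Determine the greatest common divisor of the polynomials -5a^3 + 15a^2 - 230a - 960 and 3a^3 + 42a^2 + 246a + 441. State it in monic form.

a + 3

Apply the Euclidean algorithm:
  -5a^3 + 15a^2 - 230a - 960 = (-5/3)(3a^3 + 42a^2 + 246a + 441) + (85a^2 + 180a - 225)
  3a^3 + 42a^2 + 246a + 441 = ((3/85)a + 606/1445)(85a^2 + 180a - 225) + ((51573/289)a + 154719/289)
  85a^2 + 180a - 225 = ((24565/51573)a - 7225/17191)((51573/289)a + 154719/289) + (0)
Last nonzero remainder: (51573/289)a + 154719/289. Dividing through by 51573/289 gives the monic gcd a + 3.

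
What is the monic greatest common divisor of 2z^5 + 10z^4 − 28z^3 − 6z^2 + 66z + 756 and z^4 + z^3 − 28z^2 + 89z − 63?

Repeated division with remainder:
  2z^5 + 10z^4 − 28z^3 − 6z^2 + 66z + 756 = (2z + 8)(z^4 + z^3 − 28z^2 + 89z − 63) + (20z^3 + 40z^2 − 520z + 1260)
  z^4 + z^3 − 28z^2 + 89z − 63 = ((1/20)z − 1/20)(20z^3 + 40z^2 − 520z + 1260) + (0)
Last nonzero remainder: 20z^3 + 40z^2 − 520z + 1260. Dividing through by 20 gives the monic gcd z^3 + 2z^2 − 26z + 63.

z^3 + 2z^2 − 26z + 63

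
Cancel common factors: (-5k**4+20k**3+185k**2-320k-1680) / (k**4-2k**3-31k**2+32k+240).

Repeated division with remainder:
  -5k**4+20k**3+185k**2-320k-1680 = (-5)(k**4-2k**3-31k**2+32k+240) + (10k**3+30k**2-160k-480)
  k**4-2k**3-31k**2+32k+240 = ((1/10)k-1/2)(10k**3+30k**2-160k-480) + (0)
Last nonzero remainder: 10k**3+30k**2-160k-480. Dividing through by 10 gives the monic gcd k**3+3k**2-16k-48.
Cancel k**3+3k**2-16k-48 from numerator and denominator to get the reduced form.

(-5k+35)/(k-5)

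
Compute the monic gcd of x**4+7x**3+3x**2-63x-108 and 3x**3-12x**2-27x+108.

x**2-9

Euclidean algorithm in ℚ[x]:
  x**4+7x**3+3x**2-63x-108 = ((1/3)x+11/3)(3x**3-12x**2-27x+108) + (56x**2-504)
  3x**3-12x**2-27x+108 = ((3/56)x-3/14)(56x**2-504) + (0)
Last nonzero remainder: 56x**2-504. Dividing through by 56 gives the monic gcd x**2-9.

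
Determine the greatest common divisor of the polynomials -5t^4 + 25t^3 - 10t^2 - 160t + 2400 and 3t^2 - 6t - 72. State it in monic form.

t^2 - 2t - 24

By polynomial division,
  -5t^4 + 25t^3 - 10t^2 - 160t + 2400 = (-(5/3)t^2 + 5t - 100/3)(3t^2 - 6t - 72) + (0)
Last nonzero remainder: 3t^2 - 6t - 72. Dividing through by 3 gives the monic gcd t^2 - 2t - 24.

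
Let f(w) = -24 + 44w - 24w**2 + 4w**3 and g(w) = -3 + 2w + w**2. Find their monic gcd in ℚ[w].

-1 + w

Repeated division with remainder:
  4w**3 - 24w**2 + 44w - 24 = (4w - 32)(w**2 + 2w - 3) + (120w - 120)
  w**2 + 2w - 3 = ((1/120)w + 1/40)(120w - 120) + (0)
Last nonzero remainder: 120w - 120. Dividing through by 120 gives the monic gcd w - 1.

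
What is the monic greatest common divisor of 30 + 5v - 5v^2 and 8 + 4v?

2 + v

Repeated division with remainder:
  -5v^2 + 5v + 30 = (-(5/4)v + 15/4)(4v + 8) + (0)
Last nonzero remainder: 4v + 8. Dividing through by 4 gives the monic gcd v + 2.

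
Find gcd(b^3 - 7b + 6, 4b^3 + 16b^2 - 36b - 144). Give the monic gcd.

b + 3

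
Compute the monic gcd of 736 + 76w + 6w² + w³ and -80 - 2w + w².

8 + w

Apply the Euclidean algorithm:
  w³ + 6w² + 76w + 736 = (w + 8)(w² - 2w - 80) + (172w + 1376)
  w² - 2w - 80 = ((1/172)w - 5/86)(172w + 1376) + (0)
Last nonzero remainder: 172w + 1376. Dividing through by 172 gives the monic gcd w + 8.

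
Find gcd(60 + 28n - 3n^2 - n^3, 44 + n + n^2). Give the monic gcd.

1

Euclidean algorithm in ℚ[n]:
  -n^3 - 3n^2 + 28n + 60 = (-n - 2)(n^2 + n + 44) + (74n + 148)
  n^2 + n + 44 = ((1/74)n - 1/74)(74n + 148) + (46)
  74n + 148 = ((37/23)n + 74/23)(46) + (0)
The last nonzero remainder is the constant 46, so the polynomials are coprime and gcd = 1.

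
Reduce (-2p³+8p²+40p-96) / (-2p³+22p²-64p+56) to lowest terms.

(p²-2p-24)/(p²-9p+14)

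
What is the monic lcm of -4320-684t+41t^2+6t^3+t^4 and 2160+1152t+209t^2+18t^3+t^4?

-17280-7056t-520t^2+65t^3+10t^4+t^5

Euclidean algorithm in ℚ[t]:
  t^4+6t^3+41t^2-684t-4320 = (t^4+18t^3+209t^2+1152t+2160) + (-12t^3-168t^2-1836t-6480)
  t^4+18t^3+209t^2+1152t+2160 = (-(1/12)t-1/3)(-12t^3-168t^2-1836t-6480) + (0)
Last nonzero remainder: -12t^3-168t^2-1836t-6480. Dividing through by -12 gives the monic gcd t^3+14t^2+153t+540.
Then lcm(f, g) = f·g / gcd(f, g); expanding and making the result monic gives the answer.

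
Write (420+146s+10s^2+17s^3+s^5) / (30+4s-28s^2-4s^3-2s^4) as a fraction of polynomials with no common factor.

Apply the Euclidean algorithm:
  s^5+17s^3+10s^2+146s+420 = (-(1/2)s+1)(-2s^4-4s^3-28s^2+4s+30) + (7s^3+40s^2+157s+390)
  -2s^4-4s^3-28s^2+4s+30 = (-(2/7)s+52/49)(7s^3+40s^2+157s+390) + (-(1254/49)s^2-(2508/49)s-18810/49)
  7s^3+40s^2+157s+390 = (-(343/1254)s-637/627)(-(1254/49)s^2-(2508/49)s-18810/49) + (0)
Last nonzero remainder: -(1254/49)s^2-(2508/49)s-18810/49. Dividing through by -1254/49 gives the monic gcd s^2+2s+15.
Cancel s^2+2s+15 from numerator and denominator to get the reduced form.

(-28-6s+2s^2-s^3)/(-2+2s^2)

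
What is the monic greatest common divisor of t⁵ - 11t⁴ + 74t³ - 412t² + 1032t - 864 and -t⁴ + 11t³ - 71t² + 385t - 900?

t² - t + 36

By polynomial division,
  t⁵ - 11t⁴ + 74t³ - 412t² + 1032t - 864 = (-t)(-t⁴ + 11t³ - 71t² + 385t - 900) + (3t³ - 27t² + 132t - 864)
  -t⁴ + 11t³ - 71t² + 385t - 900 = (-(1/3)t + 2/3)(3t³ - 27t² + 132t - 864) + (-9t² + 9t - 324)
  3t³ - 27t² + 132t - 864 = (-(1/3)t + 8/3)(-9t² + 9t - 324) + (0)
Last nonzero remainder: -9t² + 9t - 324. Dividing through by -9 gives the monic gcd t² - t + 36.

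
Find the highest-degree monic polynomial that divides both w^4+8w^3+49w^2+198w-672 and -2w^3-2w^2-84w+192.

Euclidean algorithm in ℚ[w]:
  w^4+8w^3+49w^2+198w-672 = (-(1/2)w-7/2)(-2w^3-2w^2-84w+192) + (0)
Last nonzero remainder: -2w^3-2w^2-84w+192. Dividing through by -2 gives the monic gcd w^3+w^2+42w-96.

w^3+w^2+42w-96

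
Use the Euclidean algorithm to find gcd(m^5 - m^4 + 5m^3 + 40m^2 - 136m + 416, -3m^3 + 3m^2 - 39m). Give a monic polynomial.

m^2 - m + 13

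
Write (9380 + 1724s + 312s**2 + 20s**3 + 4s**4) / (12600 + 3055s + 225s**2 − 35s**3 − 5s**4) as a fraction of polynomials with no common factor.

(−268 + 12s − 4s**2)/(−360 − 5s + 5s**2)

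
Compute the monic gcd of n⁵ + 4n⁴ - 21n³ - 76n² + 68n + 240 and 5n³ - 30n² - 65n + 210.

Euclidean algorithm in ℚ[n]:
  n⁵ + 4n⁴ - 21n³ - 76n² + 68n + 240 = ((1/5)n² + 2n + 52/5)(5n³ - 30n² - 65n + 210) + (324n² + 324n - 1944)
  5n³ - 30n² - 65n + 210 = ((5/324)n - 35/324)(324n² + 324n - 1944) + (0)
Last nonzero remainder: 324n² + 324n - 1944. Dividing through by 324 gives the monic gcd n² + n - 6.

n² + n - 6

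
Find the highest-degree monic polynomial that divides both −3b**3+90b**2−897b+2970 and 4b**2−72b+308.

b−11

Euclidean algorithm in ℚ[b]:
  −3b**3+90b**2−897b+2970 = (−(3/4)b+9)(4b**2−72b+308) + (−18b+198)
  4b**2−72b+308 = (−(2/9)b+14/9)(−18b+198) + (0)
Last nonzero remainder: −18b+198. Dividing through by −18 gives the monic gcd b−11.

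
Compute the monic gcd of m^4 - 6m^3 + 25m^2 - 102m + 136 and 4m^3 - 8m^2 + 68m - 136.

m^3 - 2m^2 + 17m - 34

Repeated division with remainder:
  m^4 - 6m^3 + 25m^2 - 102m + 136 = ((1/4)m - 1)(4m^3 - 8m^2 + 68m - 136) + (0)
Last nonzero remainder: 4m^3 - 8m^2 + 68m - 136. Dividing through by 4 gives the monic gcd m^3 - 2m^2 + 17m - 34.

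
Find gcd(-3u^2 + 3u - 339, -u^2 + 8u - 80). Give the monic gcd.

Repeated division with remainder:
  -3u^2 + 3u - 339 = (3)(-u^2 + 8u - 80) + (-21u - 99)
  -u^2 + 8u - 80 = ((1/21)u - 89/147)(-21u - 99) + (-6857/49)
  -21u - 99 = ((1029/6857)u + 4851/6857)(-6857/49) + (0)
The last nonzero remainder is the constant -6857/49, so the polynomials are coprime and gcd = 1.

1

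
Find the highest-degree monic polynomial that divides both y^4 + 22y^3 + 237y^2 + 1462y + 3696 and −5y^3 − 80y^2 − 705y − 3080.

y^3 + 16y^2 + 141y + 616

Euclidean algorithm in ℚ[y]:
  y^4 + 22y^3 + 237y^2 + 1462y + 3696 = (−(1/5)y − 6/5)(−5y^3 − 80y^2 − 705y − 3080) + (0)
Last nonzero remainder: −5y^3 − 80y^2 − 705y − 3080. Dividing through by −5 gives the monic gcd y^3 + 16y^2 + 141y + 616.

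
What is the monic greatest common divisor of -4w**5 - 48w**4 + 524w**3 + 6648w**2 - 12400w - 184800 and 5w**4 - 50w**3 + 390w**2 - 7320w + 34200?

Euclidean algorithm in ℚ[w]:
  -4w**5 - 48w**4 + 524w**3 + 6648w**2 - 12400w - 184800 = (-(4/5)w - 88/5)(5w**4 - 50w**3 + 390w**2 - 7320w + 34200) + (-44w**3 + 7656w**2 - 113872w + 417120)
  5w**4 - 50w**3 + 390w**2 - 7320w + 34200 = (-(5/44)w - 205/11)(-44w**3 + 7656w**2 - 113872w + 417120) + (130130w**2 - 2082080w + 7807800)
  -44w**3 + 7656w**2 - 113872w + 417120 = (-(2/5915)w + 316/5915)(130130w**2 - 2082080w + 7807800) + (0)
Last nonzero remainder: 130130w**2 - 2082080w + 7807800. Dividing through by 130130 gives the monic gcd w**2 - 16w + 60.

w**2 - 16w + 60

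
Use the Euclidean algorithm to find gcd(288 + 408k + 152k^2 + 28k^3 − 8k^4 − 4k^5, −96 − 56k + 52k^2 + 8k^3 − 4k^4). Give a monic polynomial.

Repeated division with remainder:
  −4k^5 − 8k^4 + 28k^3 + 152k^2 + 408k + 288 = (k + 4)(−4k^4 + 8k^3 + 52k^2 − 56k − 96) + (−56k^3 + 728k + 672)
  −4k^4 + 8k^3 + 52k^2 − 56k − 96 = ((1/14)k − 1/7)(−56k^3 + 728k + 672) + (0)
Last nonzero remainder: −56k^3 + 728k + 672. Dividing through by −56 gives the monic gcd k^3 − 13k − 12.

−12 − 13k + k^3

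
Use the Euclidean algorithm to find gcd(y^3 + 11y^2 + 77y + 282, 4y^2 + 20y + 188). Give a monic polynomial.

Repeated division with remainder:
  y^3 + 11y^2 + 77y + 282 = ((1/4)y + 3/2)(4y^2 + 20y + 188) + (0)
Last nonzero remainder: 4y^2 + 20y + 188. Dividing through by 4 gives the monic gcd y^2 + 5y + 47.

y^2 + 5y + 47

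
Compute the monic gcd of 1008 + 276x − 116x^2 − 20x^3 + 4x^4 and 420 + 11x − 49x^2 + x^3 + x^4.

Euclidean algorithm in ℚ[x]:
  4x^4 − 20x^3 − 116x^2 + 276x + 1008 = (4)(x^4 + x^3 − 49x^2 + 11x + 420) + (−24x^3 + 80x^2 + 232x − 672)
  x^4 + x^3 − 49x^2 + 11x + 420 = (−(1/24)x − 13/72)(−24x^3 + 80x^2 + 232x − 672) + (−(224/9)x^2 + (224/9)x + 896/3)
  −24x^3 + 80x^2 + 232x − 672 = ((27/28)x − 9/4)(−(224/9)x^2 + (224/9)x + 896/3) + (0)
Last nonzero remainder: −(224/9)x^2 + (224/9)x + 896/3. Dividing through by −224/9 gives the monic gcd x^2 − x − 12.

−12 − x + x^2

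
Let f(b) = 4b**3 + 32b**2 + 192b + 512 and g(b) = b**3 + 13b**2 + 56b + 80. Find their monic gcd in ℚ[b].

Repeated division with remainder:
  4b**3 + 32b**2 + 192b + 512 = (4)(b**3 + 13b**2 + 56b + 80) + (−20b**2 − 32b + 192)
  b**3 + 13b**2 + 56b + 80 = (−(1/20)b − 57/100)(−20b**2 − 32b + 192) + ((1184/25)b + 4736/25)
  −20b**2 − 32b + 192 = (−(125/296)b + 75/74)((1184/25)b + 4736/25) + (0)
Last nonzero remainder: (1184/25)b + 4736/25. Dividing through by 1184/25 gives the monic gcd b + 4.

b + 4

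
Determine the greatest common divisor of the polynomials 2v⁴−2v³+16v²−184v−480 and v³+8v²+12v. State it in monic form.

Repeated division with remainder:
  2v⁴−2v³+16v²−184v−480 = (2v−18)(v³+8v²+12v) + (136v²+32v−480)
  v³+8v²+12v = ((1/136)v+33/578)(136v²+32v−480) + ((3960/289)v+7920/289)
  136v²+32v−480 = ((4913/495)v−578/33)((3960/289)v+7920/289) + (0)
Last nonzero remainder: (3960/289)v+7920/289. Dividing through by 3960/289 gives the monic gcd v+2.

v+2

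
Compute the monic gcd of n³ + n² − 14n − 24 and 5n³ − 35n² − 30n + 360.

n² − n − 12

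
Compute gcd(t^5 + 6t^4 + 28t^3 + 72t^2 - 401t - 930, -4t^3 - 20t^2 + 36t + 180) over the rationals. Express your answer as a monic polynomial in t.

By polynomial division,
  t^5 + 6t^4 + 28t^3 + 72t^2 - 401t - 930 = (-(1/4)t^2 - (1/4)t - 8)(-4t^3 - 20t^2 + 36t + 180) + (-34t^2 - 68t + 510)
  -4t^3 - 20t^2 + 36t + 180 = ((2/17)t + 6/17)(-34t^2 - 68t + 510) + (0)
Last nonzero remainder: -34t^2 - 68t + 510. Dividing through by -34 gives the monic gcd t^2 + 2t - 15.

t^2 + 2t - 15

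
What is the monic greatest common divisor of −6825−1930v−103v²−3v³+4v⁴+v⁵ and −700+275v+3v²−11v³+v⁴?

−35−2v+v²

Apply the Euclidean algorithm:
  v⁵+4v⁴−3v³−103v²−1930v−6825 = (v+15)(v⁴−11v³+3v²+275v−700) + (159v³−423v²−5355v+3675)
  v⁴−11v³+3v²+275v−700 = ((1/159)v−442/8427)(159v³−423v²−5355v+3675) + ((40710/2809)v²−(81420/2809)v−1424850/2809)
  159v³−423v²−5355v+3675 = ((148877/13570)v−19663/2714)((40710/2809)v²−(81420/2809)v−1424850/2809) + (0)
Last nonzero remainder: (40710/2809)v²−(81420/2809)v−1424850/2809. Dividing through by 40710/2809 gives the monic gcd v²−2v−35.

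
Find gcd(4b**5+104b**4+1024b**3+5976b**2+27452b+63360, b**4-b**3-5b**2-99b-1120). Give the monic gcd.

By polynomial division,
  4b**5+104b**4+1024b**3+5976b**2+27452b+63360 = (4b+108)(b**4-b**3-5b**2-99b-1120) + (1152b**3+6912b**2+42624b+184320)
  b**4-b**3-5b**2-99b-1120 = ((1/1152)b-7/1152)(1152b**3+6912b**2+42624b+184320) + (0)
Last nonzero remainder: 1152b**3+6912b**2+42624b+184320. Dividing through by 1152 gives the monic gcd b**3+6b**2+37b+160.

b**3+6b**2+37b+160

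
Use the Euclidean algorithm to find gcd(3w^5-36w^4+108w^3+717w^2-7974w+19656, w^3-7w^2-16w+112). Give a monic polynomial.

Repeated division with remainder:
  3w^5-36w^4+108w^3+717w^2-7974w+19656 = (3w^2-15w+51)(w^3-7w^2-16w+112) + (498w^2-5478w+13944)
  w^3-7w^2-16w+112 = ((1/498)w+2/249)(498w^2-5478w+13944) + (0)
Last nonzero remainder: 498w^2-5478w+13944. Dividing through by 498 gives the monic gcd w^2-11w+28.

w^2-11w+28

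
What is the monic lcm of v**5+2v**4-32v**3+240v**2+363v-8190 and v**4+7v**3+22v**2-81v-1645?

v**7+7v**6+25v**5+174v**4+59v**3+4905v**2-23889v-384930

Apply the Euclidean algorithm:
  v**5+2v**4-32v**3+240v**2+363v-8190 = (v-5)(v**4+7v**3+22v**2-81v-1645) + (-19v**3+431v**2+1603v-16415)
  v**4+7v**3+22v**2-81v-1645 = (-(1/19)v-564/361)(-19v**3+431v**2+1603v-16415) + ((281483/361)v**2+(562966/361)v-9851905/361)
  -19v**3+431v**2+1603v-16415 = (-(6859/281483)v+169309/281483)((281483/361)v**2+(562966/361)v-9851905/361) + (0)
Last nonzero remainder: (281483/361)v**2+(562966/361)v-9851905/361. Dividing through by 281483/361 gives the monic gcd v**2+2v-35.
Then lcm(f, g) = f·g / gcd(f, g); expanding and making the result monic gives the answer.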